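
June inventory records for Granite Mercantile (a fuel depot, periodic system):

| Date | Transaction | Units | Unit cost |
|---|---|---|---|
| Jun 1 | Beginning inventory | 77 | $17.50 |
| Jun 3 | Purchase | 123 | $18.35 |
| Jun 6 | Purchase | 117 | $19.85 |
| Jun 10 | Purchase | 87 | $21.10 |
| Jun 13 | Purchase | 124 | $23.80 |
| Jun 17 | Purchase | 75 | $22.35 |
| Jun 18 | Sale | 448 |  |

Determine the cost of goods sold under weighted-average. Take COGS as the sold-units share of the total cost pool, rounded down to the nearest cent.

COGS = $9,205.28

Jun 18, sell 448: 448/603 × $12,390.15 → $9,205.28
Ending inventory (cost pool remaining) = $3,184.87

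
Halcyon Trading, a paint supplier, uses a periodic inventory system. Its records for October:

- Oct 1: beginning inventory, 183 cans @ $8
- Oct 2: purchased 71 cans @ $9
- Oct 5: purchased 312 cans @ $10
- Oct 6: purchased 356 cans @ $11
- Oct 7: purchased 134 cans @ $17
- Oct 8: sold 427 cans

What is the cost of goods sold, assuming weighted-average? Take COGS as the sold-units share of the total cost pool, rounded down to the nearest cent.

COGS = $4,616.53

Oct 8, sell 427: 427/1056 × $11,417.00 → $4,616.53
Ending inventory (cost pool remaining) = $6,800.47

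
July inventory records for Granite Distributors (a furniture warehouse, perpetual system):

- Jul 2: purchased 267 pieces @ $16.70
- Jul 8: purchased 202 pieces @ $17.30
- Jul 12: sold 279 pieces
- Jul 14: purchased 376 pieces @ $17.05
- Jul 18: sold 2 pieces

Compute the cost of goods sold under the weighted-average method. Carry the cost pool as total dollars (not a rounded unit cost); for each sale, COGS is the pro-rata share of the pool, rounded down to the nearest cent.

COGS = $4,765.42

After Jul 2: 267 on hand, pool $4,458.90 (≈ $16.7000 each)
After Jul 8: 469 on hand, pool $7,953.50 (≈ $16.9584 each)
Jul 12, sell 279: 279/469 × $7,953.50 → $4,731.39
After Jul 14: 566 on hand, pool $9,632.91 (≈ $17.0193 each)
Jul 18, sell 2: 2/566 × $9,632.91 → $34.03
Total COGS = $4,731.39 + $34.03 = $4,765.42
Ending inventory (cost pool remaining) = $9,598.88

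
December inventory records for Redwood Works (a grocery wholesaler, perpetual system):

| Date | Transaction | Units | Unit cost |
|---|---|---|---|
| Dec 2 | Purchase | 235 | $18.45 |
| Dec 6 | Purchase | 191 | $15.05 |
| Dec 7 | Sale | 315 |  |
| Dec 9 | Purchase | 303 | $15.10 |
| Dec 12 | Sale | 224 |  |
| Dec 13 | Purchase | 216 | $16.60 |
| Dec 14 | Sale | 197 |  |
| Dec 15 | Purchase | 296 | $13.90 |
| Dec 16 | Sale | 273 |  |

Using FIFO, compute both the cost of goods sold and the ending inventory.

COGS = $16,260.80; ending inventory = $3,224.80

Dec 7, 315 sold [FIFO — oldest first]: 235 @ $18.45 + 80 @ $15.05 = $5,539.75
Dec 12, 224 sold [FIFO — oldest first]: 111 @ $15.05 + 113 @ $15.10 = $3,376.85
Dec 14, 197 sold [FIFO — oldest first]: 190 @ $15.10 + 7 @ $16.60 = $2,985.20
Dec 16, 273 sold [FIFO — oldest first]: 209 @ $16.60 + 64 @ $13.90 = $4,359.00
Total COGS = $5,539.75 + $3,376.85 + $2,985.20 + $4,359.00 = $16,260.80
Ending inventory: 232 @ $13.90 = $3,224.80
Check: goods available $19,485.60 = COGS $16,260.80 + ending $3,224.80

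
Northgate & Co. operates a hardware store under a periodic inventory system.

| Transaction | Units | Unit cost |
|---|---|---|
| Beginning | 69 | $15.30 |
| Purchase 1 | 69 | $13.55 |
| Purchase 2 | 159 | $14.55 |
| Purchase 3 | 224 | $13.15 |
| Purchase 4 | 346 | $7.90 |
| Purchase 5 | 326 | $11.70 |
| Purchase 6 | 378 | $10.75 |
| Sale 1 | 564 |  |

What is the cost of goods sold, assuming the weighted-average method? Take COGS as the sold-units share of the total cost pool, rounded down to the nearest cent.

Sale 1, sell 564: 564/1571 × $17,860.80 → $6,412.15
Ending inventory (cost pool remaining) = $11,448.65
Check: goods available $17,860.80 = COGS $6,412.15 + ending $11,448.65

COGS = $6,412.15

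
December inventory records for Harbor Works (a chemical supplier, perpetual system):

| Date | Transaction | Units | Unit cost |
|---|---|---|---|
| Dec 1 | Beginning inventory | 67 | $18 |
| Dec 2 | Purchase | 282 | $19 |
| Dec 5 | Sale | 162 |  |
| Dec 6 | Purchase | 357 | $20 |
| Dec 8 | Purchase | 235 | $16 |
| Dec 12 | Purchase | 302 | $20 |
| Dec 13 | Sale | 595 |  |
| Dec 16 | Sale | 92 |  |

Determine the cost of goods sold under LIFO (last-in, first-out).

COGS = $15,878

Dec 5, 162 sold [LIFO — newest first]: 162 @ $19 = $3,078
Dec 13, 595 sold [LIFO — newest first]: 302 @ $20 + 235 @ $16 + 58 @ $20 = $10,960
Dec 16, 92 sold [LIFO — newest first]: 92 @ $20 = $1,840
Total COGS = $3,078 + $10,960 + $1,840 = $15,878
Ending inventory: 67 @ $18 + 120 @ $19 + 207 @ $20 = $7,626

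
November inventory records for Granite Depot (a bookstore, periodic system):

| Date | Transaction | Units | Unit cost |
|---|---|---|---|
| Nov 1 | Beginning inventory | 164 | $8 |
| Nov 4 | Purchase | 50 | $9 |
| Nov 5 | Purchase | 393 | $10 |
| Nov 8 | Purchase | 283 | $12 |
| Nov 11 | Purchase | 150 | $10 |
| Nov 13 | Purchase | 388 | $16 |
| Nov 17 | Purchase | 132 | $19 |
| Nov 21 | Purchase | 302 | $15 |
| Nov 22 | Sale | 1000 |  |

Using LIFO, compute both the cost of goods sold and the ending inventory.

Nov 22, 1000 sold [LIFO — newest first]: 302 @ $15 + 132 @ $19 + 388 @ $16 + 150 @ $10 + 28 @ $12 = $15,082
Ending inventory: 164 @ $8 + 50 @ $9 + 393 @ $10 + 255 @ $12 = $8,752

COGS = $15,082; ending inventory = $8,752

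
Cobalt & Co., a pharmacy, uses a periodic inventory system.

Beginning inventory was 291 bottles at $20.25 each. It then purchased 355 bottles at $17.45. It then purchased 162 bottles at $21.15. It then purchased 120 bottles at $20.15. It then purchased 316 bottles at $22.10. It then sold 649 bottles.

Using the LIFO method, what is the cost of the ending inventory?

Sale 1 (649) [LIFO — newest first]: 316 @ $22.10 + 120 @ $20.15 + 162 @ $21.15 + 51 @ $17.45 = $13,717.85
Ending inventory: 291 @ $20.25 + 304 @ $17.45 = $11,197.55
Check: goods available $24,915.40 = COGS $13,717.85 + ending $11,197.55

Ending inventory = $11,197.55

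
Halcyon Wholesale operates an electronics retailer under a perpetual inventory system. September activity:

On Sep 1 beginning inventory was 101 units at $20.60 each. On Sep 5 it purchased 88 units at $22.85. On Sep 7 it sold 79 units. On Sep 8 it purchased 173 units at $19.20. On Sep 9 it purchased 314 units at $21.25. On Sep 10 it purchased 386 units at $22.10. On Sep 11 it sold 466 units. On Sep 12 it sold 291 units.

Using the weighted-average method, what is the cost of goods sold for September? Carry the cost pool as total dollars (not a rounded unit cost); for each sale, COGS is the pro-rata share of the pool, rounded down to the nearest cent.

After Sep 1: 101 on hand, pool $2,080.60 (≈ $20.6000 each)
After Sep 5: 189 on hand, pool $4,091.40 (≈ $21.6476 each)
Sep 7, sell 79: 79/189 × $4,091.40 → $1,710.16
After Sep 8: 283 on hand, pool $5,702.84 (≈ $20.1514 each)
After Sep 9: 597 on hand, pool $12,375.34 (≈ $20.7292 each)
After Sep 10: 983 on hand, pool $20,905.94 (≈ $21.2675 each)
Sep 11, sell 466: 466/983 × $20,905.94 → $9,910.64
Sep 12, sell 291: 291/517 × $10,995.30 → $6,188.84
Total COGS = $1,710.16 + $9,910.64 + $6,188.84 = $17,809.64
Ending inventory (cost pool remaining) = $4,806.46
Check: goods available $22,616.10 = COGS $17,809.64 + ending $4,806.46

COGS = $17,809.64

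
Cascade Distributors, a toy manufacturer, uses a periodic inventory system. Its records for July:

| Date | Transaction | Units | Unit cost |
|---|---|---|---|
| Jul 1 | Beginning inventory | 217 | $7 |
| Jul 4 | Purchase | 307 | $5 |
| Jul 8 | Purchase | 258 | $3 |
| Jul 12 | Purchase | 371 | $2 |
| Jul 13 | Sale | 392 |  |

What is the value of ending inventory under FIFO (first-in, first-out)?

Jul 13, 392 sold [FIFO — oldest first]: 217 @ $7 + 175 @ $5 = $2,394
Ending inventory: 132 @ $5 + 258 @ $3 + 371 @ $2 = $2,176

Ending inventory = $2,176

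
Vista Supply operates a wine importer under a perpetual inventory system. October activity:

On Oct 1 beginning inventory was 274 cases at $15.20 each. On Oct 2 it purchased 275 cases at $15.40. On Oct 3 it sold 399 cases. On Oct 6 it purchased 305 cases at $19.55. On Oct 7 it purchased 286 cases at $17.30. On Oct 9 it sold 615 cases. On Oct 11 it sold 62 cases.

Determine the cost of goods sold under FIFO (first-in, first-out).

COGS = $18,203.15

Oct 3, 399 sold [FIFO — oldest first]: 274 @ $15.20 + 125 @ $15.40 = $6,089.80
Oct 9, 615 sold [FIFO — oldest first]: 150 @ $15.40 + 305 @ $19.55 + 160 @ $17.30 = $11,040.75
Oct 11, 62 sold [FIFO — oldest first]: 62 @ $17.30 = $1,072.60
Total COGS = $6,089.80 + $11,040.75 + $1,072.60 = $18,203.15
Ending inventory: 64 @ $17.30 = $1,107.20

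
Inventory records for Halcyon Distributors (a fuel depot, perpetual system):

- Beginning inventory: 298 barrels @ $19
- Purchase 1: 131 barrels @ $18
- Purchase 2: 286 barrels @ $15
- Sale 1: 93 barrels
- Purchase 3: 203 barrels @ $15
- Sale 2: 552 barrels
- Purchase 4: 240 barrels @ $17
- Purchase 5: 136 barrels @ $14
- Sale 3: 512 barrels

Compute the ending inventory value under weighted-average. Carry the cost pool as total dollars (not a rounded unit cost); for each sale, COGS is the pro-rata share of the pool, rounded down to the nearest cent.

Ending inventory = $2,223.94

After Beginning: 298 on hand, pool $5,662.00 (≈ $19.0000 each)
After Purchase 1: 429 on hand, pool $8,020.00 (≈ $18.6946 each)
After Purchase 2: 715 on hand, pool $12,310.00 (≈ $17.2168 each)
Sale 1, sell 93: 93/715 × $12,310.00 → $1,601.16
After Purchase 3: 825 on hand, pool $13,753.84 (≈ $16.6713 each)
Sale 2, sell 552: 552/825 × $13,753.84 → $9,202.56
After Purchase 4: 513 on hand, pool $8,631.28 (≈ $16.8251 each)
After Purchase 5: 649 on hand, pool $10,535.28 (≈ $16.2331 each)
Sale 3, sell 512: 512/649 × $10,535.28 → $8,311.34
Total COGS = $1,601.16 + $9,202.56 + $8,311.34 = $19,115.06
Ending inventory (cost pool remaining) = $2,223.94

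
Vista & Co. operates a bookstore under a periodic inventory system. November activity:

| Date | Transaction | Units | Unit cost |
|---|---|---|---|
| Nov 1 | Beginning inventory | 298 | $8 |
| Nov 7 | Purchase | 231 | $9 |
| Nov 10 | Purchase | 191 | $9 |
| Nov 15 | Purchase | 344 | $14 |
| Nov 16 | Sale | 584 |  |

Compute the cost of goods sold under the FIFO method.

COGS = $4,958

Nov 16, 584 sold [FIFO — oldest first]: 298 @ $8 + 231 @ $9 + 55 @ $9 = $4,958
Ending inventory: 136 @ $9 + 344 @ $14 = $6,040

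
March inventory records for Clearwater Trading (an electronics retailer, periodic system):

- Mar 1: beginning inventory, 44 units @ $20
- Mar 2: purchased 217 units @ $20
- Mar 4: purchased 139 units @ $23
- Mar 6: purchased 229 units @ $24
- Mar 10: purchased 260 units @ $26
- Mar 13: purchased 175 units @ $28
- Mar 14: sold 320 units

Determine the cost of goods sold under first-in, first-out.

COGS = $6,577

Mar 14, 320 sold [FIFO — oldest first]: 44 @ $20 + 217 @ $20 + 59 @ $23 = $6,577
Ending inventory: 80 @ $23 + 229 @ $24 + 260 @ $26 + 175 @ $28 = $18,996
Check: goods available $25,573 = COGS $6,577 + ending $18,996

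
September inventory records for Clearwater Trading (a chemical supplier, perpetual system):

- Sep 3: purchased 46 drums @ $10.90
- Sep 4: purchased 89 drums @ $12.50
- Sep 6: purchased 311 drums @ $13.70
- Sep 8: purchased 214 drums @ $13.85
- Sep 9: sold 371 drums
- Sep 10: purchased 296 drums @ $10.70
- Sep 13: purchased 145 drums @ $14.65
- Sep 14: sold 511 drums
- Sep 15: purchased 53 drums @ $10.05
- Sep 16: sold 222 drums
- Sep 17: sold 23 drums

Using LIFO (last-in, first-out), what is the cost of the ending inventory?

Ending inventory = $294.30

Sep 9, 371 sold [LIFO — newest first]: 214 @ $13.85 + 157 @ $13.70 = $5,114.80
Sep 14, 511 sold [LIFO — newest first]: 145 @ $14.65 + 296 @ $10.70 + 70 @ $13.70 = $6,250.45
Sep 16, 222 sold [LIFO — newest first]: 53 @ $10.05 + 84 @ $13.70 + 85 @ $12.50 = $2,745.95
Sep 17, 23 sold [LIFO — newest first]: 4 @ $12.50 + 19 @ $10.90 = $257.10
Total COGS = $5,114.80 + $6,250.45 + $2,745.95 + $257.10 = $14,368.30
Ending inventory: 27 @ $10.90 = $294.30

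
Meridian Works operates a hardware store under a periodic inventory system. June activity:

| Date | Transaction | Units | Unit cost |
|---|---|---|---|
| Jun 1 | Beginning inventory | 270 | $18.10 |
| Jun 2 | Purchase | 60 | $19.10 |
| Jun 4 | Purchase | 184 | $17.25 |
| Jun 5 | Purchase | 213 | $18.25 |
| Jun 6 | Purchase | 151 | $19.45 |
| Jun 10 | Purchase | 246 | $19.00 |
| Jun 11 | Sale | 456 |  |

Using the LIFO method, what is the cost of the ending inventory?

Jun 11, 456 sold [LIFO — newest first]: 246 @ $19.00 + 151 @ $19.45 + 59 @ $18.25 = $8,687.70
Ending inventory: 270 @ $18.10 + 60 @ $19.10 + 184 @ $17.25 + 154 @ $18.25 = $12,017.50

Ending inventory = $12,017.50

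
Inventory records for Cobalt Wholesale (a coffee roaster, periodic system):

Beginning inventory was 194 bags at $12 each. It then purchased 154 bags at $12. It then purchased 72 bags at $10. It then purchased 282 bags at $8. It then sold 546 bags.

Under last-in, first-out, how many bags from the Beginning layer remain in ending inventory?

156

Sale 1 (546) [LIFO — newest first]: 282 @ $8 + 72 @ $10 + 154 @ $12 + 38 @ $12 = $5,280
Ending inventory: 156 @ $12 = $1,872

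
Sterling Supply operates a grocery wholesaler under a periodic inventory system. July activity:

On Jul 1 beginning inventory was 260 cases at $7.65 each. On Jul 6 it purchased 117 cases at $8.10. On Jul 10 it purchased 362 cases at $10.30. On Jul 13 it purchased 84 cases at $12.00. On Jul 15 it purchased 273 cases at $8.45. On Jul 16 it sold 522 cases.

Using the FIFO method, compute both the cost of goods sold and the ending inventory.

Jul 16, 522 sold [FIFO — oldest first]: 260 @ $7.65 + 117 @ $8.10 + 145 @ $10.30 = $4,430.20
Ending inventory: 217 @ $10.30 + 84 @ $12.00 + 273 @ $8.45 = $5,549.95

COGS = $4,430.20; ending inventory = $5,549.95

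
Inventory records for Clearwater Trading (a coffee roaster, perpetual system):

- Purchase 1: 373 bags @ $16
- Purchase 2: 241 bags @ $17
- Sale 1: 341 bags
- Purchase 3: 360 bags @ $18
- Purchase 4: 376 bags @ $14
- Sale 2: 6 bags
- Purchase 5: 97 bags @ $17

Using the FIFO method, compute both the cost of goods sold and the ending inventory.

Sale 1 (341) [FIFO — oldest first]: 341 @ $16 = $5,456
Sale 2 (6) [FIFO — oldest first]: 6 @ $16 = $96
Total COGS = $5,456 + $96 = $5,552
Ending inventory: 26 @ $16 + 241 @ $17 + 360 @ $18 + 376 @ $14 + 97 @ $17 = $17,906

COGS = $5,552; ending inventory = $17,906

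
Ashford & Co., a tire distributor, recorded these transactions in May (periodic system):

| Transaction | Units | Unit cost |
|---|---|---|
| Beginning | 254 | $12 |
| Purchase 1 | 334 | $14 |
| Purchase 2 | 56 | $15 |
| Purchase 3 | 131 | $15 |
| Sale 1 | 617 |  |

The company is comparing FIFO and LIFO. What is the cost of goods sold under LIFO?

FIFO COGS: 254 @ $12 + 334 @ $14 + 29 @ $15 = $8,159
LIFO COGS: 131 @ $15 + 56 @ $15 + 334 @ $14 + 96 @ $12 = $8,633

COGS = $8,633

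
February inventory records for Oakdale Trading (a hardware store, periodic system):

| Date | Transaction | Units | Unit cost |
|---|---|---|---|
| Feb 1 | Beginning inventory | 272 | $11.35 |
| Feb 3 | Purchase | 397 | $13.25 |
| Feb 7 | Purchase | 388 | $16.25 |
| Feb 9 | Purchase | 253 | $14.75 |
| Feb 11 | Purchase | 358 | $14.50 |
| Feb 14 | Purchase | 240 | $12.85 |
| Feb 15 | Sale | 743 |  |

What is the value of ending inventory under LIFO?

Feb 15, 743 sold [LIFO — newest first]: 240 @ $12.85 + 358 @ $14.50 + 145 @ $14.75 = $10,413.75
Ending inventory: 272 @ $11.35 + 397 @ $13.25 + 388 @ $16.25 + 108 @ $14.75 = $16,245.45

Ending inventory = $16,245.45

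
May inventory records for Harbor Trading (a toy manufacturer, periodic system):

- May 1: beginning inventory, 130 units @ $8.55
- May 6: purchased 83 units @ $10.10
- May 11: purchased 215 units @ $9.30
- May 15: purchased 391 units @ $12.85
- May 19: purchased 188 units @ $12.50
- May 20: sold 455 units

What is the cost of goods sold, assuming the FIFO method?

May 20, 455 sold [FIFO — oldest first]: 130 @ $8.55 + 83 @ $10.10 + 215 @ $9.30 + 27 @ $12.85 = $4,296.25
Ending inventory: 364 @ $12.85 + 188 @ $12.50 = $7,027.40
Check: goods available $11,323.65 = COGS $4,296.25 + ending $7,027.40

COGS = $4,296.25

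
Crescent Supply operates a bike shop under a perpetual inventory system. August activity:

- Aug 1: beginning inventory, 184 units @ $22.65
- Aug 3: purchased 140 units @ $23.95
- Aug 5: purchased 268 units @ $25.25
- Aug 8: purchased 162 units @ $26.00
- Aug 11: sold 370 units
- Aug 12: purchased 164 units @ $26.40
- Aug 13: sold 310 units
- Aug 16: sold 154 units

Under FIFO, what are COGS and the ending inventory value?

COGS = $20,611.60; ending inventory = $2,217.60

Aug 11, 370 sold [FIFO — oldest first]: 184 @ $22.65 + 140 @ $23.95 + 46 @ $25.25 = $8,682.10
Aug 13, 310 sold [FIFO — oldest first]: 222 @ $25.25 + 88 @ $26.00 = $7,893.50
Aug 16, 154 sold [FIFO — oldest first]: 74 @ $26.00 + 80 @ $26.40 = $4,036.00
Total COGS = $8,682.10 + $7,893.50 + $4,036.00 = $20,611.60
Ending inventory: 84 @ $26.40 = $2,217.60
Check: goods available $22,829.20 = COGS $20,611.60 + ending $2,217.60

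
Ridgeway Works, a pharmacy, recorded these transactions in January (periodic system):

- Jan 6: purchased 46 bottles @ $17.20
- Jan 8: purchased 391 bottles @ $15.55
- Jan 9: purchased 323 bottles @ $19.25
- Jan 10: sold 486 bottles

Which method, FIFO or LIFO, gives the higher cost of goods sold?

LIFO

FIFO COGS: 46 @ $17.20 + 391 @ $15.55 + 49 @ $19.25 = $7,814.50
LIFO COGS: 323 @ $19.25 + 163 @ $15.55 = $8,752.40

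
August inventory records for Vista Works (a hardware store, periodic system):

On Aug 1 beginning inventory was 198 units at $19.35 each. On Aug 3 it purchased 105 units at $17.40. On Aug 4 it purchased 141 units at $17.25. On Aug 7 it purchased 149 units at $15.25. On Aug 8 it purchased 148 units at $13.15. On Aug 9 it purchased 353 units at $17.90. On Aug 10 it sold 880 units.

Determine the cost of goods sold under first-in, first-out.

Aug 10, 880 sold [FIFO — oldest first]: 198 @ $19.35 + 105 @ $17.40 + 141 @ $17.25 + 149 @ $15.25 + 148 @ $13.15 + 139 @ $17.90 = $14,797.10
Ending inventory: 214 @ $17.90 = $3,830.60
Check: goods available $18,627.70 = COGS $14,797.10 + ending $3,830.60

COGS = $14,797.10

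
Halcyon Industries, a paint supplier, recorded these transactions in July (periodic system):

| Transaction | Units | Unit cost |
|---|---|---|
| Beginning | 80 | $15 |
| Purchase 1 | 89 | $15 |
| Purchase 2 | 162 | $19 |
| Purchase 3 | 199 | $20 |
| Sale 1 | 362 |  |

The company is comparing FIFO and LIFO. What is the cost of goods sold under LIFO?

COGS = $7,073

FIFO COGS: 80 @ $15 + 89 @ $15 + 162 @ $19 + 31 @ $20 = $6,233
LIFO COGS: 199 @ $20 + 162 @ $19 + 1 @ $15 = $7,073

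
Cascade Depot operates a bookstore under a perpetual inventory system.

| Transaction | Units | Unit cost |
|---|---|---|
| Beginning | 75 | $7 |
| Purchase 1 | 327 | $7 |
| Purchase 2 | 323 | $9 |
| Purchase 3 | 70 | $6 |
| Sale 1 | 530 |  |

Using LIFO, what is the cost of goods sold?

COGS = $4,286

Sale 1 (530) [LIFO — newest first]: 70 @ $6 + 323 @ $9 + 137 @ $7 = $4,286
Ending inventory: 75 @ $7 + 190 @ $7 = $1,855
Check: goods available $6,141 = COGS $4,286 + ending $1,855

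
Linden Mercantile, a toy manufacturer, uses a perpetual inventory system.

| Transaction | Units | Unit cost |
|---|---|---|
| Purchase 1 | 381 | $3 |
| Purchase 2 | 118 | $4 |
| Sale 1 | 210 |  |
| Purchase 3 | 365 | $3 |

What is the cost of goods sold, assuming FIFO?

Sale 1 (210) [FIFO — oldest first]: 210 @ $3 = $630
Ending inventory: 171 @ $3 + 118 @ $4 + 365 @ $3 = $2,080
Check: goods available $2,710 = COGS $630 + ending $2,080

COGS = $630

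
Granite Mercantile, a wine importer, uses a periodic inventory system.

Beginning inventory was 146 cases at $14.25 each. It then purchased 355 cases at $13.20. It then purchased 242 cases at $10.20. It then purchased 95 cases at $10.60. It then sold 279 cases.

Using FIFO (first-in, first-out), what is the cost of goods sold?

Sale 1 (279) [FIFO — oldest first]: 146 @ $14.25 + 133 @ $13.20 = $3,836.10
Ending inventory: 222 @ $13.20 + 242 @ $10.20 + 95 @ $10.60 = $6,405.80
Check: goods available $10,241.90 = COGS $3,836.10 + ending $6,405.80

COGS = $3,836.10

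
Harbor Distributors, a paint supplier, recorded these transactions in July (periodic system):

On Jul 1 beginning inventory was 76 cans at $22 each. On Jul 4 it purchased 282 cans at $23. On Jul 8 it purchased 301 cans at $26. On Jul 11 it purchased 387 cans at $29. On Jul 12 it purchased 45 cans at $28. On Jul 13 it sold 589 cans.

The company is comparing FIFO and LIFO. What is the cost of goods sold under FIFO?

FIFO COGS: 76 @ $22 + 282 @ $23 + 231 @ $26 = $14,164
LIFO COGS: 45 @ $28 + 387 @ $29 + 157 @ $26 = $16,565

COGS = $14,164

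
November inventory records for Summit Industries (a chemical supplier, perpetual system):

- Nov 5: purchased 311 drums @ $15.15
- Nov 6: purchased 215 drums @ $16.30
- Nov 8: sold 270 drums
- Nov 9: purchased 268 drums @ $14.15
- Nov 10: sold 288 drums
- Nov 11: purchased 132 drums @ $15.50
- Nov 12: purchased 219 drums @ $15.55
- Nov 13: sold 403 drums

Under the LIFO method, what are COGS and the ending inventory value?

COGS = $14,672.20; ending inventory = $2,787.60

Nov 8, 270 sold [LIFO — newest first]: 215 @ $16.30 + 55 @ $15.15 = $4,337.75
Nov 10, 288 sold [LIFO — newest first]: 268 @ $14.15 + 20 @ $15.15 = $4,095.20
Nov 13, 403 sold [LIFO — newest first]: 219 @ $15.55 + 132 @ $15.50 + 52 @ $15.15 = $6,239.25
Total COGS = $4,337.75 + $4,095.20 + $6,239.25 = $14,672.20
Ending inventory: 184 @ $15.15 = $2,787.60
Check: goods available $17,459.80 = COGS $14,672.20 + ending $2,787.60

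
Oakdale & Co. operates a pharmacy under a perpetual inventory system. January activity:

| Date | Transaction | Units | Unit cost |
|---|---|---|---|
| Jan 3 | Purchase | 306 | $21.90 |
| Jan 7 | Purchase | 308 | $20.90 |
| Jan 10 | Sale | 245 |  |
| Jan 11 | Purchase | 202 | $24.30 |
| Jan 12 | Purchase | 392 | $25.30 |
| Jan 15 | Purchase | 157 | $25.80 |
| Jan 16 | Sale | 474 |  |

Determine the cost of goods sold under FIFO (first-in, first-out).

Jan 10, 245 sold [FIFO — oldest first]: 245 @ $21.90 = $5,365.50
Jan 16, 474 sold [FIFO — oldest first]: 61 @ $21.90 + 308 @ $20.90 + 105 @ $24.30 = $10,324.60
Total COGS = $5,365.50 + $10,324.60 = $15,690.10
Ending inventory: 97 @ $24.30 + 392 @ $25.30 + 157 @ $25.80 = $16,325.30
Check: goods available $32,015.40 = COGS $15,690.10 + ending $16,325.30

COGS = $15,690.10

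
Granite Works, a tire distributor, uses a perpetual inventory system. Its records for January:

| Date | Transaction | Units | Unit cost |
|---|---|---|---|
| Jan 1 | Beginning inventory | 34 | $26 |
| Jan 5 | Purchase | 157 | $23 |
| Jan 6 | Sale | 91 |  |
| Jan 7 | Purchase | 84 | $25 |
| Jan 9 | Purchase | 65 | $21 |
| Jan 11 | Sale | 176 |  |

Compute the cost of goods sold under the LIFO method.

Jan 6, 91 sold [LIFO — newest first]: 91 @ $23 = $2,093
Jan 11, 176 sold [LIFO — newest first]: 65 @ $21 + 84 @ $25 + 27 @ $23 = $4,086
Total COGS = $2,093 + $4,086 = $6,179
Ending inventory: 34 @ $26 + 39 @ $23 = $1,781

COGS = $6,179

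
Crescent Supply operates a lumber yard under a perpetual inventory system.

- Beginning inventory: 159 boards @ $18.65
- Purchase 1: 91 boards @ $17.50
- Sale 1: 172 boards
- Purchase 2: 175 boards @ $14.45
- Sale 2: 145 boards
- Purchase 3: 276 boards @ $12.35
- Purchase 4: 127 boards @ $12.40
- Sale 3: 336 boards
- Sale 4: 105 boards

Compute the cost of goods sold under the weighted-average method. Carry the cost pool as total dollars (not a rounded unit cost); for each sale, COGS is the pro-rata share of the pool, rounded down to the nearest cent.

After Beginning: 159 on hand, pool $2,965.35 (≈ $18.6500 each)
After Purchase 1: 250 on hand, pool $4,557.85 (≈ $18.2314 each)
Sale 1, sell 172: 172/250 × $4,557.85 → $3,135.80
After Purchase 2: 253 on hand, pool $3,950.80 (≈ $15.6158 each)
Sale 2, sell 145: 145/253 × $3,950.80 → $2,264.29
After Purchase 3: 384 on hand, pool $5,095.11 (≈ $13.2685 each)
After Purchase 4: 511 on hand, pool $6,669.91 (≈ $13.0527 each)
Sale 3, sell 336: 336/511 × $6,669.91 → $4,385.69
Sale 4, sell 105: 105/175 × $2,284.22 → $1,370.53
Total COGS = $3,135.80 + $2,264.29 + $4,385.69 + $1,370.53 = $11,156.31
Ending inventory (cost pool remaining) = $913.69

COGS = $11,156.31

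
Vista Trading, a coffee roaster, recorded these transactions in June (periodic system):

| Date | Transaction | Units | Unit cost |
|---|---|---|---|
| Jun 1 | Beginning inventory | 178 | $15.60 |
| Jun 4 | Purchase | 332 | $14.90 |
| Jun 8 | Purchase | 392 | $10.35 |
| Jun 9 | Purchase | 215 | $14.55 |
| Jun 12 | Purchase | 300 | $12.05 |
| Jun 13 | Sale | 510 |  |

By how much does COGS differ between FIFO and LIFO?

FIFO COGS: 178 @ $15.60 + 332 @ $14.90 = $7,723.60
LIFO COGS: 300 @ $12.05 + 210 @ $14.55 = $6,670.50
Difference = |$7,723.60 − $6,670.50| = $1,053.10

$1,053.10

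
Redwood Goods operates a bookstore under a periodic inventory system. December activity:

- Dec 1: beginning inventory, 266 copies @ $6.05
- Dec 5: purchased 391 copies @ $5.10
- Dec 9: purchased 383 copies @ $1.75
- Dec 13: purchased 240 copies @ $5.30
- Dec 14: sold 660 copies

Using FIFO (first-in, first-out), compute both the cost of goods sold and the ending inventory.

Dec 14, 660 sold [FIFO — oldest first]: 266 @ $6.05 + 391 @ $5.10 + 3 @ $1.75 = $3,608.65
Ending inventory: 380 @ $1.75 + 240 @ $5.30 = $1,937.00
Check: goods available $5,545.65 = COGS $3,608.65 + ending $1,937.00

COGS = $3,608.65; ending inventory = $1,937.00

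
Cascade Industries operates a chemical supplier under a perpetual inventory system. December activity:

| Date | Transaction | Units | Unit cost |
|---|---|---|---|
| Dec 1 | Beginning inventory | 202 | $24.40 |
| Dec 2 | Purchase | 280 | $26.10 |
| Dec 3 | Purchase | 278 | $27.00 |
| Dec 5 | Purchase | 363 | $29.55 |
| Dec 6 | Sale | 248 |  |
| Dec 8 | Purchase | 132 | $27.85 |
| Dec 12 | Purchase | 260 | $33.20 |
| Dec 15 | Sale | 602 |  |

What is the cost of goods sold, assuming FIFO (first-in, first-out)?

COGS = $22,402.30

Dec 6, 248 sold [FIFO — oldest first]: 202 @ $24.40 + 46 @ $26.10 = $6,129.40
Dec 15, 602 sold [FIFO — oldest first]: 234 @ $26.10 + 278 @ $27.00 + 90 @ $29.55 = $16,272.90
Total COGS = $6,129.40 + $16,272.90 = $22,402.30
Ending inventory: 273 @ $29.55 + 132 @ $27.85 + 260 @ $33.20 = $20,375.35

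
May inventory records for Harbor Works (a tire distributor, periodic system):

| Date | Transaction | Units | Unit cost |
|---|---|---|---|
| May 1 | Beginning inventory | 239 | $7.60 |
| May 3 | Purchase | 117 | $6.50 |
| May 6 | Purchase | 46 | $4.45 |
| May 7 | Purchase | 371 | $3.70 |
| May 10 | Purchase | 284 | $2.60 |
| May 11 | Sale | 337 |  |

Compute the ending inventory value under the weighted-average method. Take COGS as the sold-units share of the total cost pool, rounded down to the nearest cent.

May 11, sell 337: 337/1057 × $4,892.70 → $1,559.92
Ending inventory (cost pool remaining) = $3,332.78
Check: goods available $4,892.70 = COGS $1,559.92 + ending $3,332.78

Ending inventory = $3,332.78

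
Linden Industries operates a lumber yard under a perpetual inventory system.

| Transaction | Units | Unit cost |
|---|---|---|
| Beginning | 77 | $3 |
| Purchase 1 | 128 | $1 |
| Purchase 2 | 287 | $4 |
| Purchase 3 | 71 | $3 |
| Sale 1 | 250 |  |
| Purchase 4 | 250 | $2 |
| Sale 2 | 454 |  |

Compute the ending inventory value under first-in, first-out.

Sale 1 (250) [FIFO — oldest first]: 77 @ $3 + 128 @ $1 + 45 @ $4 = $539
Sale 2 (454) [FIFO — oldest first]: 242 @ $4 + 71 @ $3 + 141 @ $2 = $1,463
Total COGS = $539 + $1,463 = $2,002
Ending inventory: 109 @ $2 = $218

Ending inventory = $218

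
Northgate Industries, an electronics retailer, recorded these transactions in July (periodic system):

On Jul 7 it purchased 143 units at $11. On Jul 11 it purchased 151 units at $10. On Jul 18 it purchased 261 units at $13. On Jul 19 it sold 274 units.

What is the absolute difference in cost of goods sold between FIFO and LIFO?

FIFO COGS: 143 @ $11 + 131 @ $10 = $2,883
LIFO COGS: 261 @ $13 + 13 @ $10 = $3,523
Difference = |$2,883 − $3,523| = $640

$640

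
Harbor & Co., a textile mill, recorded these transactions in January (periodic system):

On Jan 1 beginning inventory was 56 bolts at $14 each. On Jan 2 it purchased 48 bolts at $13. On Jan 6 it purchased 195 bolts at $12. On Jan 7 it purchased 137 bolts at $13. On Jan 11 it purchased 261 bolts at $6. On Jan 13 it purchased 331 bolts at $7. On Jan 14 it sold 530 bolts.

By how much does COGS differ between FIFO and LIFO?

FIFO COGS: 56 @ $14 + 48 @ $13 + 195 @ $12 + 137 @ $13 + 94 @ $6 = $6,093
LIFO COGS: 331 @ $7 + 199 @ $6 = $3,511
Difference = |$6,093 − $3,511| = $2,582

$2,582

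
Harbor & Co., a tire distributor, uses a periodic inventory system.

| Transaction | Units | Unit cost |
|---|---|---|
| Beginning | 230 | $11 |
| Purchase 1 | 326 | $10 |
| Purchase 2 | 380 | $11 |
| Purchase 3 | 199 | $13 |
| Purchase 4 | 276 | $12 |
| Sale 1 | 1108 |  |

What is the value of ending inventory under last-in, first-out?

Ending inventory = $3,260

Sale 1 (1108) [LIFO — newest first]: 276 @ $12 + 199 @ $13 + 380 @ $11 + 253 @ $10 = $12,609
Ending inventory: 230 @ $11 + 73 @ $10 = $3,260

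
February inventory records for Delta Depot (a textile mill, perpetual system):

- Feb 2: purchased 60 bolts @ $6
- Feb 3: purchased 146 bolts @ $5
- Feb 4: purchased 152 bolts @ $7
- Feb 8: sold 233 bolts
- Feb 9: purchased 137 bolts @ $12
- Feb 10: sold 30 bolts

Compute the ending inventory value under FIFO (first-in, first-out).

Feb 8, 233 sold [FIFO — oldest first]: 60 @ $6 + 146 @ $5 + 27 @ $7 = $1,279
Feb 10, 30 sold [FIFO — oldest first]: 30 @ $7 = $210
Total COGS = $1,279 + $210 = $1,489
Ending inventory: 95 @ $7 + 137 @ $12 = $2,309

Ending inventory = $2,309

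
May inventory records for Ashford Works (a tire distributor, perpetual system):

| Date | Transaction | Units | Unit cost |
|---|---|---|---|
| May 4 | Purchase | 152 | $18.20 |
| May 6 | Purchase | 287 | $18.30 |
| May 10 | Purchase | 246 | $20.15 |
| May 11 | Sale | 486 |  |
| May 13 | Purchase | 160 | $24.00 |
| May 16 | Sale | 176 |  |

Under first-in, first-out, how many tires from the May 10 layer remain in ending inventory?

23

May 11, 486 sold [FIFO — oldest first]: 152 @ $18.20 + 287 @ $18.30 + 47 @ $20.15 = $8,965.55
May 16, 176 sold [FIFO — oldest first]: 176 @ $20.15 = $3,546.40
Total COGS = $8,965.55 + $3,546.40 = $12,511.95
Ending inventory: 23 @ $20.15 + 160 @ $24.00 = $4,303.45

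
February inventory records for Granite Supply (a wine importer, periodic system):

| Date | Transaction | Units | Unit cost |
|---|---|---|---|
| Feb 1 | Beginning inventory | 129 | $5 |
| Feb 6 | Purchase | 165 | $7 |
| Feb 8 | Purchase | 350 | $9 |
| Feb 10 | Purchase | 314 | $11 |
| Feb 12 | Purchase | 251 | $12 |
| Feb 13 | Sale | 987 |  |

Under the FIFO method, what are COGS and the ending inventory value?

COGS = $8,752; ending inventory = $2,664

Feb 13, 987 sold [FIFO — oldest first]: 129 @ $5 + 165 @ $7 + 350 @ $9 + 314 @ $11 + 29 @ $12 = $8,752
Ending inventory: 222 @ $12 = $2,664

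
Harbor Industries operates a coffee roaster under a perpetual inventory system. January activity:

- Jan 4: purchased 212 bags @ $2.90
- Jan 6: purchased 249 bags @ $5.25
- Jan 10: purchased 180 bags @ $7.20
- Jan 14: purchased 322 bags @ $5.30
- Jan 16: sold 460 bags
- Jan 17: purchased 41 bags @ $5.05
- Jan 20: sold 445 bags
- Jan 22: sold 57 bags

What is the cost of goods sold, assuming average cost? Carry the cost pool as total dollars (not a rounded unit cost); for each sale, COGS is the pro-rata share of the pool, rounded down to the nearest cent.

After Jan 4: 212 on hand, pool $614.80 (≈ $2.9000 each)
After Jan 6: 461 on hand, pool $1,922.05 (≈ $4.1693 each)
After Jan 10: 641 on hand, pool $3,218.05 (≈ $5.0204 each)
After Jan 14: 963 on hand, pool $4,924.65 (≈ $5.1139 each)
Jan 16, sell 460: 460/963 × $4,924.65 → $2,352.37
After Jan 17: 544 on hand, pool $2,779.33 (≈ $5.1091 each)
Jan 20, sell 445: 445/544 × $2,779.33 → $2,273.53
Jan 22, sell 57: 57/99 × $505.80 → $291.21
Total COGS = $2,352.37 + $2,273.53 + $291.21 = $4,917.11
Ending inventory (cost pool remaining) = $214.59

COGS = $4,917.11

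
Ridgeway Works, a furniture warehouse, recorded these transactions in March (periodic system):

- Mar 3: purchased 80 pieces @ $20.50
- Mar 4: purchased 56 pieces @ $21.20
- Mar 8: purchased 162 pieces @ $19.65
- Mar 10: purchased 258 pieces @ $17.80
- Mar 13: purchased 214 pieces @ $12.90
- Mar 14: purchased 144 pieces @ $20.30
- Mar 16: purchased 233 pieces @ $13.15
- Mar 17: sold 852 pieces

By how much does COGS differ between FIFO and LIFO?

$1,629.00

FIFO COGS: 80 @ $20.50 + 56 @ $21.20 + 162 @ $19.65 + 258 @ $17.80 + 214 @ $12.90 + 82 @ $20.30 = $15,028.10
LIFO COGS: 233 @ $13.15 + 144 @ $20.30 + 214 @ $12.90 + 258 @ $17.80 + 3 @ $19.65 = $13,399.10
Difference = |$15,028.10 − $13,399.10| = $1,629.00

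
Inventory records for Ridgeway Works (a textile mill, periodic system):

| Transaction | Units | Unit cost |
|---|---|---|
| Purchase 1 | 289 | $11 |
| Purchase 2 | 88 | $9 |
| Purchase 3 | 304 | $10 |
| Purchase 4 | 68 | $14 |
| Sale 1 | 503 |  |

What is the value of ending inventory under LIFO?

Sale 1 (503) [LIFO — newest first]: 68 @ $14 + 304 @ $10 + 88 @ $9 + 43 @ $11 = $5,257
Ending inventory: 246 @ $11 = $2,706
Check: goods available $7,963 = COGS $5,257 + ending $2,706

Ending inventory = $2,706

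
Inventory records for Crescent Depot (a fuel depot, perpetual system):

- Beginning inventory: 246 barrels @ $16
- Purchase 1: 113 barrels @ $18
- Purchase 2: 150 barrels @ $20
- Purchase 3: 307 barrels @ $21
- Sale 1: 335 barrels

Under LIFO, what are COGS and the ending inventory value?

COGS = $7,007; ending inventory = $8,410

Sale 1 (335) [LIFO — newest first]: 307 @ $21 + 28 @ $20 = $7,007
Ending inventory: 246 @ $16 + 113 @ $18 + 122 @ $20 = $8,410
Check: goods available $15,417 = COGS $7,007 + ending $8,410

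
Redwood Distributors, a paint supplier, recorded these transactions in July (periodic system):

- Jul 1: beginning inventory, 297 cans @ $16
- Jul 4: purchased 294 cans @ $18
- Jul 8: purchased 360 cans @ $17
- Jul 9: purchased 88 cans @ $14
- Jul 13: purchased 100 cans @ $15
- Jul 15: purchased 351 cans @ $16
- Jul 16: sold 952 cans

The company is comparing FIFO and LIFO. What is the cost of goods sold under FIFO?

COGS = $16,178

FIFO COGS: 297 @ $16 + 294 @ $18 + 360 @ $17 + 1 @ $14 = $16,178
LIFO COGS: 351 @ $16 + 100 @ $15 + 88 @ $14 + 360 @ $17 + 53 @ $18 = $15,422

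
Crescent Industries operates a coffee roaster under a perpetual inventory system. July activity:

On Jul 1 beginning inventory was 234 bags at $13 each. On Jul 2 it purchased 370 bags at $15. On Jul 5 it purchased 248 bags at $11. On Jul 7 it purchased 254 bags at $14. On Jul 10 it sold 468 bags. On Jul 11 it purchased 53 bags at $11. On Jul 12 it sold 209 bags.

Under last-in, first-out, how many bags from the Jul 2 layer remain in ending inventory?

248

Jul 10, 468 sold [LIFO — newest first]: 254 @ $14 + 214 @ $11 = $5,910
Jul 12, 209 sold [LIFO — newest first]: 53 @ $11 + 34 @ $11 + 122 @ $15 = $2,787
Total COGS = $5,910 + $2,787 = $8,697
Ending inventory: 234 @ $13 + 248 @ $15 = $6,762
Check: goods available $15,459 = COGS $8,697 + ending $6,762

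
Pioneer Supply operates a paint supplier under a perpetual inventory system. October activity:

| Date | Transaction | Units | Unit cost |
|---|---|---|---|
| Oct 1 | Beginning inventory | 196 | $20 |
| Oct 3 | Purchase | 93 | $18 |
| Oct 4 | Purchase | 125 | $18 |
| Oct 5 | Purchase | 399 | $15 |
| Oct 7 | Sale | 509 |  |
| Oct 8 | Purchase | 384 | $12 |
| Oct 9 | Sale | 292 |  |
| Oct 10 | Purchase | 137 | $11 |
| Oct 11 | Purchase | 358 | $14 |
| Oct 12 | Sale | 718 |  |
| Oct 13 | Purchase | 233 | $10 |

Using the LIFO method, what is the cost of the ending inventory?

Ending inventory = $5,790

Oct 7, 509 sold [LIFO — newest first]: 399 @ $15 + 110 @ $18 = $7,965
Oct 9, 292 sold [LIFO — newest first]: 292 @ $12 = $3,504
Oct 12, 718 sold [LIFO — newest first]: 358 @ $14 + 137 @ $11 + 92 @ $12 + 15 @ $18 + 93 @ $18 + 23 @ $20 = $10,027
Total COGS = $7,965 + $3,504 + $10,027 = $21,496
Ending inventory: 173 @ $20 + 233 @ $10 = $5,790
Check: goods available $27,286 = COGS $21,496 + ending $5,790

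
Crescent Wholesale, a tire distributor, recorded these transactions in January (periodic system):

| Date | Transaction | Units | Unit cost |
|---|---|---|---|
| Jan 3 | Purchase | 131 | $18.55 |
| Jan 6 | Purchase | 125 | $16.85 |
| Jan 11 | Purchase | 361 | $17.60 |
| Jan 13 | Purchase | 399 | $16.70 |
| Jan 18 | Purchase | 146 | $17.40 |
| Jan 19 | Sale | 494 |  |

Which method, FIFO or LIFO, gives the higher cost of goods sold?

FIFO COGS: 131 @ $18.55 + 125 @ $16.85 + 238 @ $17.60 = $8,725.10
LIFO COGS: 146 @ $17.40 + 348 @ $16.70 = $8,352.00

FIFO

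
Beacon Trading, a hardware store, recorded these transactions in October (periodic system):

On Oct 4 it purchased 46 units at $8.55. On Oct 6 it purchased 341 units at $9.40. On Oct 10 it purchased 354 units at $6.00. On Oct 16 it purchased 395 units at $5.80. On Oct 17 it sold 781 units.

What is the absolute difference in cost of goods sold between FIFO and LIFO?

FIFO COGS: 46 @ $8.55 + 341 @ $9.40 + 354 @ $6.00 + 40 @ $5.80 = $5,954.70
LIFO COGS: 395 @ $5.80 + 354 @ $6.00 + 32 @ $9.40 = $4,715.80
Difference = |$5,954.70 − $4,715.80| = $1,238.90

$1,238.90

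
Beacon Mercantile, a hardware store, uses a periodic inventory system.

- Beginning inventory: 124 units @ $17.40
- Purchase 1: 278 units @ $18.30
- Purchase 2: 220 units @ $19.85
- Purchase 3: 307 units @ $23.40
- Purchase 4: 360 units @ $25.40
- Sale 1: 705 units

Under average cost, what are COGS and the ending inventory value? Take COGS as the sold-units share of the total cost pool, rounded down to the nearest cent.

COGS = $15,281.27; ending inventory = $12,658.53

Sale 1, sell 705: 705/1289 × $27,939.80 → $15,281.27
Ending inventory (cost pool remaining) = $12,658.53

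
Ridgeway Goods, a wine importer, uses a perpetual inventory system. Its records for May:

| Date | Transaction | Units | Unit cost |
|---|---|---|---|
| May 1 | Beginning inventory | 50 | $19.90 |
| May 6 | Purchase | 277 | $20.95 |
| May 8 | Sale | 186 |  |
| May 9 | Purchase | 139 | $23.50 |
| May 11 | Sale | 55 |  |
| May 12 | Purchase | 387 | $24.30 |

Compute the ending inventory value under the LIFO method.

Ending inventory = $14,279.55

May 8, 186 sold [LIFO — newest first]: 186 @ $20.95 = $3,896.70
May 11, 55 sold [LIFO — newest first]: 55 @ $23.50 = $1,292.50
Total COGS = $3,896.70 + $1,292.50 = $5,189.20
Ending inventory: 50 @ $19.90 + 91 @ $20.95 + 84 @ $23.50 + 387 @ $24.30 = $14,279.55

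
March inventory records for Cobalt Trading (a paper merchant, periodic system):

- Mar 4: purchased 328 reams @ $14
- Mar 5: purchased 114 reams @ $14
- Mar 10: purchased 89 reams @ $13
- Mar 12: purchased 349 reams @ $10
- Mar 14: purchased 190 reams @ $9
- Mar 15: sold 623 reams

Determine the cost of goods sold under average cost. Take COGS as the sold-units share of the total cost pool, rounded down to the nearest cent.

COGS = $7,304.23

Mar 15, sell 623: 623/1070 × $12,545.00 → $7,304.23
Ending inventory (cost pool remaining) = $5,240.77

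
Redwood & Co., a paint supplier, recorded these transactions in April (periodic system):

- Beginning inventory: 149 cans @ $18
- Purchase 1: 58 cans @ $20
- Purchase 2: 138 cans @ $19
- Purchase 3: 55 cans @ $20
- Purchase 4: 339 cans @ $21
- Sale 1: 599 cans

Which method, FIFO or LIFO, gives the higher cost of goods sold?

FIFO COGS: 149 @ $18 + 58 @ $20 + 138 @ $19 + 55 @ $20 + 199 @ $21 = $11,743
LIFO COGS: 339 @ $21 + 55 @ $20 + 138 @ $19 + 58 @ $20 + 9 @ $18 = $12,163

LIFO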